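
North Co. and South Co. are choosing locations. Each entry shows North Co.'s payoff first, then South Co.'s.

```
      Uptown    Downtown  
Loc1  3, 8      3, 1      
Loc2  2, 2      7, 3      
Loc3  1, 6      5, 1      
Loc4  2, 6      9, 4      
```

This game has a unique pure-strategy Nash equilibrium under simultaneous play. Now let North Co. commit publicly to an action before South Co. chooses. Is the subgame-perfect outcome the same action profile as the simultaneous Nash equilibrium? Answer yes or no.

Backward induction with North Co. moving first.
- Loc1: South Co. compares 8, 1 and picks Uptown; North Co. would get 3.
- Loc2: South Co. compares 2, 3 and picks Downtown; North Co. would get 7.
- Loc3: South Co. compares 6, 1 and picks Uptown; North Co. would get 1.
- Loc4: South Co. compares 6, 4 and picks Uptown; North Co. would get 2.
Maximizing over 3, 7, 1, 2, North Co. chooses Loc2. Subgame-perfect outcome: (Loc2, Downtown) with payoffs (7, 3).
For the simultaneous game, intersect best replies.
North Co.'s best replies: Uptown→Loc1; Downtown→Loc4.
South Co.'s best replies: Loc1→Uptown; Loc2→Downtown; Loc3→Uptown; Loc4→Uptown.
Only (Loc1, Uptown) has each player best-responding; Nash payoffs (3, 8).
Sequential outcome (Loc2, Downtown) differs from the Nash profile (Loc1, Uptown).

no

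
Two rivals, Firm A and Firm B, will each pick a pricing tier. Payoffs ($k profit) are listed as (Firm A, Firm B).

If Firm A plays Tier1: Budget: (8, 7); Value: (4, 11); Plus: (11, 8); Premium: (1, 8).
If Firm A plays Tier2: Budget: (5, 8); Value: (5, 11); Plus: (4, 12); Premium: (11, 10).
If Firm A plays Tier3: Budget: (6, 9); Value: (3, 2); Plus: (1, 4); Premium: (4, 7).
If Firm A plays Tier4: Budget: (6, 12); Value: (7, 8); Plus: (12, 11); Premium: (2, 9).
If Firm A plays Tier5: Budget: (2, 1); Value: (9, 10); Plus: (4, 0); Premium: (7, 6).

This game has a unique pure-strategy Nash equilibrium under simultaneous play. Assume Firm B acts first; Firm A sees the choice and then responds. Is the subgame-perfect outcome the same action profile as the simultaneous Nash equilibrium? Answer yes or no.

Firm A best-responds to each possible Firm B move:
- Budget: Firm A compares 8, 5, 6, 6, 2 and picks Tier1; Firm B would get 7.
- Value: Firm A compares 4, 5, 3, 7, 9 and picks Tier5; Firm B would get 10.
- Plus: Firm A compares 11, 4, 1, 12, 4 and picks Tier4; Firm B would get 11.
- Premium: Firm A compares 1, 11, 4, 2, 7 and picks Tier2; Firm B would get 10.
Firm B's induced payoffs are 7, 10, 11, 10, so Firm B commits to Plus. Subgame-perfect outcome: (Tier4, Plus) with payoffs (12, 11).
Under simultaneous play:
Firm A's best replies: Budget→Tier1; Value→Tier5; Plus→Tier4; Premium→Tier2.
Firm B's best replies: Tier1→Value; Tier2→Plus; Tier3→Budget; Tier4→Budget; Tier5→Value.
Only (Tier5, Value) has each player best-responding; Nash payoffs (9, 10).
Sequential outcome (Tier4, Plus) differs from the Nash profile (Tier5, Value).

no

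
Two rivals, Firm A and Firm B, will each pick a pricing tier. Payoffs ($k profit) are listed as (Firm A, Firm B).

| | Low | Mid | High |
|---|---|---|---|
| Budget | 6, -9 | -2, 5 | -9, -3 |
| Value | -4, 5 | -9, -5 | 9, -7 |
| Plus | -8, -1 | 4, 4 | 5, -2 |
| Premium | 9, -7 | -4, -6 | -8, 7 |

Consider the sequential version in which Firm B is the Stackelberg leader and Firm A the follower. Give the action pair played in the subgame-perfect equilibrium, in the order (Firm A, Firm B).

Firm A best-responds to each possible Firm B move:
- Low: Firm A compares 6, -4, -8, 9 and picks Premium; Firm B would get -7.
- Mid: Firm A compares -2, -9, 4, -4 and picks Plus; Firm B would get 4.
- High: Firm A compares -9, 9, 5, -8 and picks Value; Firm B would get -7.
Among -7, 4, -7, the best is 4 at Mid. Subgame-perfect outcome: (Plus, Mid) with payoffs (4, 4).

(Plus, Mid)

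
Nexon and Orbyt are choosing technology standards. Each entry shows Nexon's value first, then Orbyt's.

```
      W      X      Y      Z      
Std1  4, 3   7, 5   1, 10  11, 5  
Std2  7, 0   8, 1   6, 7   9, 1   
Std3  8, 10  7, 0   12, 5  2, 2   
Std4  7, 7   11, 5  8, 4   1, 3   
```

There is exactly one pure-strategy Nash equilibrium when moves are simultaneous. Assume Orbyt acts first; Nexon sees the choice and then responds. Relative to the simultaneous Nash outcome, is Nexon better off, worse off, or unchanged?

Nexon best-responds to each possible Orbyt move:
- W: Nexon compares 4, 7, 8, 7 and picks Std3; Orbyt would get 10.
- X: Nexon compares 7, 8, 7, 11 and picks Std4; Orbyt would get 5.
- Y: Nexon compares 1, 6, 12, 8 and picks Std3; Orbyt would get 5.
- Z: Nexon compares 11, 9, 2, 1 and picks Std1; Orbyt would get 5.
Maximizing over 10, 5, 5, 5, Orbyt chooses W. Subgame-perfect outcome: (Std3, W) with payoffs (8, 10).
Under simultaneous play:
Nexon's best replies: W→Std3; X→Std4; Y→Std3; Z→Std1.
Orbyt's best replies: Std1→Y; Std2→Y; Std3→W; Std4→W.
Only (Std3, W) has each player best-responding; Nash payoffs (8, 10).
Nexon earns 8 sequentially versus 8 at the Nash outcome: unchanged.

unchanged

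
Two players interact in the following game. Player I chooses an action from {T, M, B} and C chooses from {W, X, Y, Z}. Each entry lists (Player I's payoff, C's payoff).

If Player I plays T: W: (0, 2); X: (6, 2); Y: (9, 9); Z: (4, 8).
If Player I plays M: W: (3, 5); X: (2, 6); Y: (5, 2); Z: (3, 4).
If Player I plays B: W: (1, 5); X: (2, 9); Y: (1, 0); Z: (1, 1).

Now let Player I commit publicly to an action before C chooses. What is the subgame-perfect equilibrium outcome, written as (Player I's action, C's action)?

(T, Y)

Work backward from C's decision.
- T: C compares 2, 2, 9, 8 and picks Y; Player I would get 9.
- M: C compares 5, 6, 2, 4 and picks X; Player I would get 2.
- B: C compares 5, 9, 0, 1 and picks X; Player I would get 2.
Player I's induced payoffs are 9, 2, 2, so Player I commits to T. Subgame-perfect outcome: (T, Y) with payoffs (9, 9).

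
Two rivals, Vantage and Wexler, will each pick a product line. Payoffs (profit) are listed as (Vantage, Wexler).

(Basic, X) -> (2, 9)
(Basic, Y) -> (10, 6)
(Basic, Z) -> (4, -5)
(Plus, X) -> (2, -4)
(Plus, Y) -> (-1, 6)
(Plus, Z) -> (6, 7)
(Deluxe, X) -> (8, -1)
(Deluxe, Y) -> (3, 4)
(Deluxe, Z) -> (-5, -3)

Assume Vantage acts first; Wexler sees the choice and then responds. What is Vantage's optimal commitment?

Solve by backward induction (Vantage leads).
- Basic → Wexler plays X (best of 9, 6, -5); Vantage gets 2.
- Plus → Wexler plays Z (best of -4, 6, 7); Vantage gets 6.
- Deluxe → Wexler plays Y (best of -1, 4, -3); Vantage gets 3.
Maximizing over 2, 6, 3, Vantage chooses Plus. Subgame-perfect outcome: (Plus, Z) with payoffs (6, 7).

Plus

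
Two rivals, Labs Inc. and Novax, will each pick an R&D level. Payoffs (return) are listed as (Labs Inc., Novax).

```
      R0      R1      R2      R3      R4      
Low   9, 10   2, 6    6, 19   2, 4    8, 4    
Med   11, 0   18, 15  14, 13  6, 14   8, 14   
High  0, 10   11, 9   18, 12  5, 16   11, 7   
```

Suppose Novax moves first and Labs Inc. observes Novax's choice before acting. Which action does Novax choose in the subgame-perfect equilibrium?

R1

Solve by backward induction (Novax leads).
- R0 → Labs Inc. plays Med (best of 9, 11, 0); Novax gets 0.
- R1 → Labs Inc. plays Med (best of 2, 18, 11); Novax gets 15.
- R2 → Labs Inc. plays High (best of 6, 14, 18); Novax gets 12.
- R3 → Labs Inc. plays Med (best of 2, 6, 5); Novax gets 14.
- R4 → Labs Inc. plays High (best of 8, 8, 11); Novax gets 7.
Among 0, 15, 12, 14, 7, the best is 15 at R1. Subgame-perfect outcome: (Med, R1) with payoffs (18, 15).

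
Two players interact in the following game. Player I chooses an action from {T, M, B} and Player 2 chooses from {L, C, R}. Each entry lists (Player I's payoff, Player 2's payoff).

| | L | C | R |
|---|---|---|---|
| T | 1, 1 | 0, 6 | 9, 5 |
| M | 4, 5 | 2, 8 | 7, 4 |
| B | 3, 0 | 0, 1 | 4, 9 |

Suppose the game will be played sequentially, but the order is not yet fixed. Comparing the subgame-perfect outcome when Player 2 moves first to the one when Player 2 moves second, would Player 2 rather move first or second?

If Player I leads: Player 2's best replies are T→C, M→C, B→R; Player I's induced payoffs 0, 2, 4; outcome (B, R), payoffs (4, 9).
If Player 2 leads: Player I's best replies are L→M, C→M, R→T; Player 2's induced payoffs 5, 8, 5; outcome (M, C), payoffs (2, 8).
Player 2 gets 8 moving first and 9 moving second, so Player 2 prefers to move second.

second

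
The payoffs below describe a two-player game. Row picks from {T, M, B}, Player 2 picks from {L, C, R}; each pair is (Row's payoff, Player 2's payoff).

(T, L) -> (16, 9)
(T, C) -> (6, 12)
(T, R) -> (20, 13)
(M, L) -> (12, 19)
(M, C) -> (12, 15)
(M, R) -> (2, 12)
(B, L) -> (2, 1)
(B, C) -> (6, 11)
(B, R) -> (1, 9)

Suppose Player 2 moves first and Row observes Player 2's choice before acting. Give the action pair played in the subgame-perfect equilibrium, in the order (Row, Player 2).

Backward induction with Player 2 moving first.
- L: Row compares 16, 12, 2 and picks T; Player 2 would get 9.
- C: Row compares 6, 12, 6 and picks M; Player 2 would get 15.
- R: Row compares 20, 2, 1 and picks T; Player 2 would get 13.
Among 9, 15, 13, the best is 15 at C. Subgame-perfect outcome: (M, C) with payoffs (12, 15).

(M, C)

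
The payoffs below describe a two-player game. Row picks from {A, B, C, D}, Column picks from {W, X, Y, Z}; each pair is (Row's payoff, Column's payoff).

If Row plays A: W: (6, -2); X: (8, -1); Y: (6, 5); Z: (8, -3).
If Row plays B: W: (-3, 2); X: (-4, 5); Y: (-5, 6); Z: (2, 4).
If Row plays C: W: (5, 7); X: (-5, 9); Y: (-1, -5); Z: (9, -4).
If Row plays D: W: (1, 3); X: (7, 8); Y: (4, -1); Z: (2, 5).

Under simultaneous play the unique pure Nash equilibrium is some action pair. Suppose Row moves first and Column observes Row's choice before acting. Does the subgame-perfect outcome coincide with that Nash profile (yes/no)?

Work backward from Column's decision.
- A: Column compares -2, -1, 5, -3 and picks Y; Row would get 6.
- B: Column compares 2, 5, 6, 4 and picks Y; Row would get -5.
- C: Column compares 7, 9, -5, -4 and picks X; Row would get -5.
- D: Column compares 3, 8, -1, 5 and picks X; Row would get 7.
Among 6, -5, -5, 7, the best is 7 at D. Subgame-perfect outcome: (D, X) with payoffs (7, 8).
For the simultaneous game, intersect best replies.
Row's best replies: W→A; X→A; Y→A; Z→C.
Column's best replies: A→Y; B→Y; C→X; D→X.
The unique mutual best reply is (A, Y), giving (6, 5).
Sequential outcome (D, X) differs from the Nash profile (A, Y).

no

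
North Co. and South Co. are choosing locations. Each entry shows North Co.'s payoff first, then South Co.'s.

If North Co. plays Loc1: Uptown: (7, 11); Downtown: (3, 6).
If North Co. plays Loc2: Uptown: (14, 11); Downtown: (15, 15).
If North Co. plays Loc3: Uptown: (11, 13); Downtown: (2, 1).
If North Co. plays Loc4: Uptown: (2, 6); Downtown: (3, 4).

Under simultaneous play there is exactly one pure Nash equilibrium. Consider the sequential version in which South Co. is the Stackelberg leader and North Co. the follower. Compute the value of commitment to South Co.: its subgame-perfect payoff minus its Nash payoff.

Backward induction with South Co. moving first.
- Uptown: BR = Loc2, leader payoff 11.
- Downtown: BR = Loc2, leader payoff 15.
Among 11, 15, the best is 15 at Downtown. Subgame-perfect outcome: (Loc2, Downtown) with payoffs (15, 15).
For the simultaneous game, intersect best replies.
North Co.'s best replies: Uptown→Loc2; Downtown→Loc2.
South Co.'s best replies: Loc1→Uptown; Loc2→Downtown; Loc3→Uptown; Loc4→Uptown.
Only (Loc2, Downtown) has each player best-responding; Nash payoffs (15, 15).
South Co.'s commitment gain: 15 − 15 = 0.

0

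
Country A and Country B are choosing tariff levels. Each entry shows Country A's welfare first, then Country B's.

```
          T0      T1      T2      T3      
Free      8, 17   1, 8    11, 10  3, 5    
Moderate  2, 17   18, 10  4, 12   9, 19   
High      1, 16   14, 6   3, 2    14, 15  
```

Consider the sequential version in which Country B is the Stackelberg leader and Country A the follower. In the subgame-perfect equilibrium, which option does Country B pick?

Solve by backward induction (Country B leads).
- T0: BR = Free, leader payoff 17.
- T1: BR = Moderate, leader payoff 10.
- T2: BR = Free, leader payoff 10.
- T3: BR = High, leader payoff 15.
Country B's induced payoffs are 17, 10, 10, 15, so Country B commits to T0. Subgame-perfect outcome: (Free, T0) with payoffs (8, 17).

T0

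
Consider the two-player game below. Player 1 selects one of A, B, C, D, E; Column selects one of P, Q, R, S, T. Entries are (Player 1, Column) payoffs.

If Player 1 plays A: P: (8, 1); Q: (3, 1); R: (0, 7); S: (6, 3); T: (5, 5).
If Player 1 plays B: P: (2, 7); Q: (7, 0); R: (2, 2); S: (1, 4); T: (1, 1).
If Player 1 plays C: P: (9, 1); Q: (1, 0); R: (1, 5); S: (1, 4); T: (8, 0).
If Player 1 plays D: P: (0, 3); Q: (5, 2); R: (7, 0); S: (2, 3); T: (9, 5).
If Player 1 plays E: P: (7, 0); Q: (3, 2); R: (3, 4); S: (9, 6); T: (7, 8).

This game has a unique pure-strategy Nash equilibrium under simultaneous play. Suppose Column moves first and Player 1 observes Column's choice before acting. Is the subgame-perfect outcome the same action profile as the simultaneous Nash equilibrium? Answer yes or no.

no

Player 1 best-responds to each possible Column move:
- P: Player 1 compares 8, 2, 9, 0, 7 and picks C; Column would get 1.
- Q: Player 1 compares 3, 7, 1, 5, 3 and picks B; Column would get 0.
- R: Player 1 compares 0, 2, 1, 7, 3 and picks D; Column would get 0.
- S: Player 1 compares 6, 1, 1, 2, 9 and picks E; Column would get 6.
- T: Player 1 compares 5, 1, 8, 9, 7 and picks D; Column would get 5.
Column's induced payoffs are 1, 0, 0, 6, 5, so Column commits to S. Subgame-perfect outcome: (E, S) with payoffs (9, 6).
Now find the simultaneous Nash equilibrium.
Player 1's best replies: P→C; Q→B; R→D; S→E; T→D.
Column's best replies: A→R; B→P; C→R; D→T; E→T.
Only (D, T) has each player best-responding; Nash payoffs (9, 5).
Sequential outcome (E, S) differs from the Nash profile (D, T).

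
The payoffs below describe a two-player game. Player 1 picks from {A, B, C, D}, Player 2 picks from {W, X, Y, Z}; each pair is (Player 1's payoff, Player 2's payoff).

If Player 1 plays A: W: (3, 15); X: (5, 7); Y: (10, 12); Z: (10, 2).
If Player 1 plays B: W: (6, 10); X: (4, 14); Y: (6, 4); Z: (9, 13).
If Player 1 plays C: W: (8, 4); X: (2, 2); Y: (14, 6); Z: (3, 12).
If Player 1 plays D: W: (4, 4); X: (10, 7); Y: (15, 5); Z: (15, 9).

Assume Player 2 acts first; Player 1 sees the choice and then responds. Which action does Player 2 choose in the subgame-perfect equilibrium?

Z

Backward induction with Player 2 moving first.
- W → Player 1 plays C (best of 3, 6, 8, 4); Player 2 gets 4.
- X → Player 1 plays D (best of 5, 4, 2, 10); Player 2 gets 7.
- Y → Player 1 plays D (best of 10, 6, 14, 15); Player 2 gets 5.
- Z → Player 1 plays D (best of 10, 9, 3, 15); Player 2 gets 9.
Player 2's induced payoffs are 4, 7, 5, 9, so Player 2 commits to Z. Subgame-perfect outcome: (D, Z) with payoffs (15, 9).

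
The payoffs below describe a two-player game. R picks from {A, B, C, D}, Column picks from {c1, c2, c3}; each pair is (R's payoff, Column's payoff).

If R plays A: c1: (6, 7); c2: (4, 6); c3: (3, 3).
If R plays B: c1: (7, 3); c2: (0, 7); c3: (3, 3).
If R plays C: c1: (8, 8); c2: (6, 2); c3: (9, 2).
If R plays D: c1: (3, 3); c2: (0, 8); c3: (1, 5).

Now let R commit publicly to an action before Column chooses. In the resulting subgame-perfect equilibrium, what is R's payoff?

Column best-responds to each possible R move:
- A → Column plays c1 (best of 7, 6, 3); R gets 6.
- B → Column plays c2 (best of 3, 7, 3); R gets 0.
- C → Column plays c1 (best of 8, 2, 2); R gets 8.
- D → Column plays c2 (best of 3, 8, 5); R gets 0.
Among 6, 0, 8, 0, the best is 8 at C. Subgame-perfect outcome: (C, c1) with payoffs (8, 8).

8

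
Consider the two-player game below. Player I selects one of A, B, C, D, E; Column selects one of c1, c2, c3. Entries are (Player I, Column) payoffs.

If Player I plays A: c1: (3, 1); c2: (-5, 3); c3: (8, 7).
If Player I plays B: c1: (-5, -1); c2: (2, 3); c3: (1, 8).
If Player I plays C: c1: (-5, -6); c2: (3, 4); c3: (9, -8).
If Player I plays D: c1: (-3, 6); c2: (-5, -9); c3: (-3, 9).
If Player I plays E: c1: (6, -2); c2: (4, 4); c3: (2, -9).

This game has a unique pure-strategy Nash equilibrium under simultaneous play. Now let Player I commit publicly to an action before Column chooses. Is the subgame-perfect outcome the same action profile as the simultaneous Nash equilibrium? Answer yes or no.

no

Column best-responds to each possible Player I move:
- A → Column plays c3 (best of 1, 3, 7); Player I gets 8.
- B → Column plays c3 (best of -1, 3, 8); Player I gets 1.
- C → Column plays c2 (best of -6, 4, -8); Player I gets 3.
- D → Column plays c3 (best of 6, -9, 9); Player I gets -3.
- E → Column plays c2 (best of -2, 4, -9); Player I gets 4.
Player I's induced payoffs are 8, 1, 3, -3, 4, so Player I commits to A. Subgame-perfect outcome: (A, c3) with payoffs (8, 7).
Now find the simultaneous Nash equilibrium.
Player I's best replies: c1→E; c2→E; c3→C.
Column's best replies: A→c3; B→c3; C→c2; D→c3; E→c2.
The unique mutual best reply is (E, c2), giving (4, 4).
Sequential outcome (A, c3) differs from the Nash profile (E, c2).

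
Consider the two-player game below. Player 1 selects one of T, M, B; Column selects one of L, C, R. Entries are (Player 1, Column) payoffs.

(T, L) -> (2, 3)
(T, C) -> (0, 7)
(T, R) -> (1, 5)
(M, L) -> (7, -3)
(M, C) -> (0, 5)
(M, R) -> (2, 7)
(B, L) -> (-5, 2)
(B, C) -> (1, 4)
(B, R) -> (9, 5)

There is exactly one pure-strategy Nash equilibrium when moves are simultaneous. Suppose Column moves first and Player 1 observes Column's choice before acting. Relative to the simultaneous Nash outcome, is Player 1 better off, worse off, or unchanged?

Player 1 best-responds to each possible Column move:
- L → Player 1 plays M (best of 2, 7, -5); Column gets -3.
- C → Player 1 plays B (best of 0, 0, 1); Column gets 4.
- R → Player 1 plays B (best of 1, 2, 9); Column gets 5.
Among -3, 4, 5, the best is 5 at R. Subgame-perfect outcome: (B, R) with payoffs (9, 5).
For the simultaneous game, intersect best replies.
Player 1's best replies: L→M; C→B; R→B.
Column's best replies: T→C; M→R; B→R.
The unique mutual best reply is (B, R), giving (9, 5).
Player 1 earns 9 sequentially versus 9 at the Nash outcome: unchanged.

unchanged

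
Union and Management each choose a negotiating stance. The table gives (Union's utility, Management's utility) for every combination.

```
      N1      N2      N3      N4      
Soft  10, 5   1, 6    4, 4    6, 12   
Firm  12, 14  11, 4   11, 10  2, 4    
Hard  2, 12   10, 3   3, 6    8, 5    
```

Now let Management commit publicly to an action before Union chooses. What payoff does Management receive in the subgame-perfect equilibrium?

Solve by backward induction (Management leads).
- N1 → Union plays Firm (best of 10, 12, 2); Management gets 14.
- N2 → Union plays Firm (best of 1, 11, 10); Management gets 4.
- N3 → Union plays Firm (best of 4, 11, 3); Management gets 10.
- N4 → Union plays Hard (best of 6, 2, 8); Management gets 5.
Among 14, 4, 10, 5, the best is 14 at N1. Subgame-perfect outcome: (Firm, N1) with payoffs (12, 14).

14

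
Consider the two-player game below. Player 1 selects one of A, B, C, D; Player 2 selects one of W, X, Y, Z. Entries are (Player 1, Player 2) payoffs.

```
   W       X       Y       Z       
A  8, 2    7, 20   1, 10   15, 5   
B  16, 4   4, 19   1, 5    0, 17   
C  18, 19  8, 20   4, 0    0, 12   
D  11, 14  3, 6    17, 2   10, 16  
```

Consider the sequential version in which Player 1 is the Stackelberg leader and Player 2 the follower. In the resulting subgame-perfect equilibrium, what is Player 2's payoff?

16

Backward induction with Player 1 moving first.
- A → Player 2 plays X (best of 2, 20, 10, 5); Player 1 gets 7.
- B → Player 2 plays X (best of 4, 19, 5, 17); Player 1 gets 4.
- C → Player 2 plays X (best of 19, 20, 0, 12); Player 1 gets 8.
- D → Player 2 plays Z (best of 14, 6, 2, 16); Player 1 gets 10.
Player 1's induced payoffs are 7, 4, 8, 10, so Player 1 commits to D. Subgame-perfect outcome: (D, Z) with payoffs (10, 16).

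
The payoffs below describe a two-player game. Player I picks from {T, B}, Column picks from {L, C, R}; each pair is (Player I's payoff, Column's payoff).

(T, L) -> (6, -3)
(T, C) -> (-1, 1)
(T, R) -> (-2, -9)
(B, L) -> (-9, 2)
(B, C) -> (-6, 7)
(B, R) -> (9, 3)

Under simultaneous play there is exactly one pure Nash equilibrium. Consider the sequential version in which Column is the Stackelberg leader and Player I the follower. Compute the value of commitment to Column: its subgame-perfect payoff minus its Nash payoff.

2

Solve by backward induction (Column leads).
- L: BR = T, leader payoff -3.
- C: BR = T, leader payoff 1.
- R: BR = B, leader payoff 3.
Maximizing over -3, 1, 3, Column chooses R. Subgame-perfect outcome: (B, R) with payoffs (9, 3).
Under simultaneous play:
Player I's best replies: L→T; C→T; R→B.
Column's best replies: T→C; B→C.
Only (T, C) has each player best-responding; Nash payoffs (-1, 1).
Column's commitment gain: 3 − 1 = 2.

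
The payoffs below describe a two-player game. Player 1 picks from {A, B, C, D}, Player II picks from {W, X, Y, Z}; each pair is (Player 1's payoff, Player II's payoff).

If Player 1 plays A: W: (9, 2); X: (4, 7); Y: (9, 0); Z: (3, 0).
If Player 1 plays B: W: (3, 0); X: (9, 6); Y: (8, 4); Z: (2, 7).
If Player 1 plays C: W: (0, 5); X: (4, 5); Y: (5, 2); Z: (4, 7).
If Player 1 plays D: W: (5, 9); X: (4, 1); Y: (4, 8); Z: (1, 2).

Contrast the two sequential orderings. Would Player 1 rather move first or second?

first

If Player 1 leads: Player II's best replies are A→X, B→Z, C→Z, D→W; Player 1's induced payoffs 4, 2, 4, 5; outcome (D, W), payoffs (5, 9).
If Player II leads: Player 1's best replies are W→A, X→B, Y→A, Z→C; Player II's induced payoffs 2, 6, 0, 7; outcome (C, Z), payoffs (4, 7).
Player 1 gets 5 moving first and 4 moving second, so Player 1 prefers to move first.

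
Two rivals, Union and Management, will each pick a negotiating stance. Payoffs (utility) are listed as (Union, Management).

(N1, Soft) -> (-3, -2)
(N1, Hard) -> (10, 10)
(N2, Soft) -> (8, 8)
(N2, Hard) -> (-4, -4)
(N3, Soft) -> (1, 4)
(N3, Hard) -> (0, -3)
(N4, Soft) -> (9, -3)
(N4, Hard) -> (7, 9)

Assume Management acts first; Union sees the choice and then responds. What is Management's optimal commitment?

Union best-responds to each possible Management move:
- Soft: Union compares -3, 8, 1, 9 and picks N4; Management would get -3.
- Hard: Union compares 10, -4, 0, 7 and picks N1; Management would get 10.
Among -3, 10, the best is 10 at Hard. Subgame-perfect outcome: (N1, Hard) with payoffs (10, 10).

Hard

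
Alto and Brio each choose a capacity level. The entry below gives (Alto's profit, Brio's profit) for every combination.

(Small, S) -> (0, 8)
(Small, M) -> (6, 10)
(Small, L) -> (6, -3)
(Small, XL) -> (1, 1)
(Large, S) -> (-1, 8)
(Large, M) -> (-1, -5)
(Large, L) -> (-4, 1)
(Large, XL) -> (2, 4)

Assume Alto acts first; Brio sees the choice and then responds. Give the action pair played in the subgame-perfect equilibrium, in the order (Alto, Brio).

(Small, M)

Solve by backward induction (Alto leads).
- Small: BR = M, leader payoff 6.
- Large: BR = S, leader payoff -1.
Maximizing over 6, -1, Alto chooses Small. Subgame-perfect outcome: (Small, M) with payoffs (6, 10).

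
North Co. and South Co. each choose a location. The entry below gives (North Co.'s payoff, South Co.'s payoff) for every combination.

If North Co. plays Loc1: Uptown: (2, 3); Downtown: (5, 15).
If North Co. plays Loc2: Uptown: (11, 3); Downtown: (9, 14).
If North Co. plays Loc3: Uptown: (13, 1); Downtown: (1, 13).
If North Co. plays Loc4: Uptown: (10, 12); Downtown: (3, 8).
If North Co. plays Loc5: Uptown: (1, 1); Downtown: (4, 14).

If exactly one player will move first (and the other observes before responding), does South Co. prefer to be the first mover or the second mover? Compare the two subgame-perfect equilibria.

If North Co. leads: South Co.'s best replies are Loc1→Downtown, Loc2→Downtown, Loc3→Downtown, Loc4→Uptown, Loc5→Downtown; North Co.'s induced payoffs 5, 9, 1, 10, 4; outcome (Loc4, Uptown), payoffs (10, 12).
If South Co. leads: North Co.'s best replies are Uptown→Loc3, Downtown→Loc2; South Co.'s induced payoffs 1, 14; outcome (Loc2, Downtown), payoffs (9, 14).
South Co. gets 14 moving first and 12 moving second, so South Co. prefers to move first.

first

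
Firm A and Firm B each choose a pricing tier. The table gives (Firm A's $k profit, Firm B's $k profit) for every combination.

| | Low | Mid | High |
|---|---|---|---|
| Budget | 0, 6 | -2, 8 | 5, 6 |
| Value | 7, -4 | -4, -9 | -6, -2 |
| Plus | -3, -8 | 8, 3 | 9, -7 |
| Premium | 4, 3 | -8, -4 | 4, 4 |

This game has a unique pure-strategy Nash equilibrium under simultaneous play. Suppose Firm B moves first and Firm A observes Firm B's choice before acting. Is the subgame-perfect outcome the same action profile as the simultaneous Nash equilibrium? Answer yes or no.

yes

Solve by backward induction (Firm B leads).
- Low: Firm A compares 0, 7, -3, 4 and picks Value; Firm B would get -4.
- Mid: Firm A compares -2, -4, 8, -8 and picks Plus; Firm B would get 3.
- High: Firm A compares 5, -6, 9, 4 and picks Plus; Firm B would get -7.
Maximizing over -4, 3, -7, Firm B chooses Mid. Subgame-perfect outcome: (Plus, Mid) with payoffs (8, 3).
Under simultaneous play:
Firm A's best replies: Low→Value; Mid→Plus; High→Plus.
Firm B's best replies: Budget→Mid; Value→High; Plus→Mid; Premium→High.
The unique mutual best reply is (Plus, Mid), giving (8, 3).
Sequential outcome (Plus, Mid) coincides with the Nash profile (Plus, Mid).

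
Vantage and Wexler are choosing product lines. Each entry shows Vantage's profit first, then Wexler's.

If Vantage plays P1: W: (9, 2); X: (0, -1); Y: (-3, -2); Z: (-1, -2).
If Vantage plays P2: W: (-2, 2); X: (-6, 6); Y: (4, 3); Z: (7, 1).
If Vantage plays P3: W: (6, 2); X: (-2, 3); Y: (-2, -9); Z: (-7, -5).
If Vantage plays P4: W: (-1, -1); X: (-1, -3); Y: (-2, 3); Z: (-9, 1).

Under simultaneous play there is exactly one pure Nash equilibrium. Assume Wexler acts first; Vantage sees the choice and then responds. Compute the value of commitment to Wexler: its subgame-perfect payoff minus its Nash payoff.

1

Vantage best-responds to each possible Wexler move:
- W → Vantage plays P1 (best of 9, -2, 6, -1); Wexler gets 2.
- X → Vantage plays P1 (best of 0, -6, -2, -1); Wexler gets -1.
- Y → Vantage plays P2 (best of -3, 4, -2, -2); Wexler gets 3.
- Z → Vantage plays P2 (best of -1, 7, -7, -9); Wexler gets 1.
Maximizing over 2, -1, 3, 1, Wexler chooses Y. Subgame-perfect outcome: (P2, Y) with payoffs (4, 3).
Now find the simultaneous Nash equilibrium.
Vantage's best replies: W→P1; X→P1; Y→P2; Z→P2.
Wexler's best replies: P1→W; P2→X; P3→X; P4→Y.
The unique mutual best reply is (P1, W), giving (9, 2).
Wexler's commitment gain: 3 − 2 = 1.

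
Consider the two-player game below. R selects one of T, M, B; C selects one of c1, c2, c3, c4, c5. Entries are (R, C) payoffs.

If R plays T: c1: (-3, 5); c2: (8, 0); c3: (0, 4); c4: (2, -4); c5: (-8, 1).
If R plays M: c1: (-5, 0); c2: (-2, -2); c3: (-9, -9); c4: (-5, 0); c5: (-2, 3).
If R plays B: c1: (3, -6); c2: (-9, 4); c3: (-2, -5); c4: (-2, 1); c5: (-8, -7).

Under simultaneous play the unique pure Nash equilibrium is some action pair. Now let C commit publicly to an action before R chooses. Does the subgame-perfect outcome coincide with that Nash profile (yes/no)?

no

R best-responds to each possible C move:
- c1: BR = B, leader payoff -6.
- c2: BR = T, leader payoff 0.
- c3: BR = T, leader payoff 4.
- c4: BR = T, leader payoff -4.
- c5: BR = M, leader payoff 3.
Maximizing over -6, 0, 4, -4, 3, C chooses c3. Subgame-perfect outcome: (T, c3) with payoffs (0, 4).
For the simultaneous game, intersect best replies.
R's best replies: c1→B; c2→T; c3→T; c4→T; c5→M.
C's best replies: T→c1; M→c5; B→c2.
The unique mutual best reply is (M, c5), giving (-2, 3).
Sequential outcome (T, c3) differs from the Nash profile (M, c5).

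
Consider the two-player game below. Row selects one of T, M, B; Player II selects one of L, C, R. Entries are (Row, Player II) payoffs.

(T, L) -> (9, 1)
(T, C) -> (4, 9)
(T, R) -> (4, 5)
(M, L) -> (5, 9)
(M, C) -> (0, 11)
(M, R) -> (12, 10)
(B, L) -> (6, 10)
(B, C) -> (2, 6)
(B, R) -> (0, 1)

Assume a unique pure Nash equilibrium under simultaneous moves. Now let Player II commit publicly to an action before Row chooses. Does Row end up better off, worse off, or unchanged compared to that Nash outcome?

Work backward from Row's decision.
- L: Row compares 9, 5, 6 and picks T; Player II would get 1.
- C: Row compares 4, 0, 2 and picks T; Player II would get 9.
- R: Row compares 4, 12, 0 and picks M; Player II would get 10.
Maximizing over 1, 9, 10, Player II chooses R. Subgame-perfect outcome: (M, R) with payoffs (12, 10).
Now find the simultaneous Nash equilibrium.
Row's best replies: L→T; C→T; R→M.
Player II's best replies: T→C; M→C; B→L.
Only (T, C) has each player best-responding; Nash payoffs (4, 9).
Row earns 12 sequentially versus 4 at the Nash outcome: better off.

better off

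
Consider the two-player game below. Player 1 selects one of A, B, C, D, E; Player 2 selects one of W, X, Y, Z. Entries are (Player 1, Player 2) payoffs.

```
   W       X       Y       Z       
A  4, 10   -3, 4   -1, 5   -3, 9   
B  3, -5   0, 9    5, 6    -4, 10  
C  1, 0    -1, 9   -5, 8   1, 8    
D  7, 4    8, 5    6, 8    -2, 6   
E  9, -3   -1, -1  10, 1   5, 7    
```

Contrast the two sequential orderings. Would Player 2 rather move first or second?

If Player 1 leads: Player 2's best replies are A→W, B→Z, C→X, D→Y, E→Z; Player 1's induced payoffs 4, -4, -1, 6, 5; outcome (D, Y), payoffs (6, 8).
If Player 2 leads: Player 1's best replies are W→E, X→D, Y→E, Z→E; Player 2's induced payoffs -3, 5, 1, 7; outcome (E, Z), payoffs (5, 7).
Player 2 gets 7 moving first and 8 moving second, so Player 2 prefers to move second.

second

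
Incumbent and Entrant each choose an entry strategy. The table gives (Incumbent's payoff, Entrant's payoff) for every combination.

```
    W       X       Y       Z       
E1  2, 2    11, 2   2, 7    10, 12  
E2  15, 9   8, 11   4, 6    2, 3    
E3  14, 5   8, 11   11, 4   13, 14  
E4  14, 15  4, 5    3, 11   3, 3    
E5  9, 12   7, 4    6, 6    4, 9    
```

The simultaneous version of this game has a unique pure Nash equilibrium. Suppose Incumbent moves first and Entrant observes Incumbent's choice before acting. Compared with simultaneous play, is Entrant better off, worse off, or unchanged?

better off

Entrant best-responds to each possible Incumbent move:
- E1: Entrant compares 2, 2, 7, 12 and picks Z; Incumbent would get 10.
- E2: Entrant compares 9, 11, 6, 3 and picks X; Incumbent would get 8.
- E3: Entrant compares 5, 11, 4, 14 and picks Z; Incumbent would get 13.
- E4: Entrant compares 15, 5, 11, 3 and picks W; Incumbent would get 14.
- E5: Entrant compares 12, 4, 6, 9 and picks W; Incumbent would get 9.
Maximizing over 10, 8, 13, 14, 9, Incumbent chooses E4. Subgame-perfect outcome: (E4, W) with payoffs (14, 15).
Now find the simultaneous Nash equilibrium.
Incumbent's best replies: W→E2; X→E1; Y→E3; Z→E3.
Entrant's best replies: E1→Z; E2→X; E3→Z; E4→W; E5→W.
Only (E3, Z) has each player best-responding; Nash payoffs (13, 14).
Entrant earns 15 sequentially versus 14 at the Nash outcome: better off.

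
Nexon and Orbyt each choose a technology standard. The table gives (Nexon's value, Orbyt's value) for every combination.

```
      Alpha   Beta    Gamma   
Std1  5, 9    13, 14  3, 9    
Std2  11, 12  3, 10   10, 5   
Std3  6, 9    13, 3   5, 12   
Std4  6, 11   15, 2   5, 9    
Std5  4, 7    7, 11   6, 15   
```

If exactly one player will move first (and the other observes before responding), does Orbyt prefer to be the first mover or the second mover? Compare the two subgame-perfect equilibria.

If Nexon leads: Orbyt's best replies are Std1→Beta, Std2→Alpha, Std3→Gamma, Std4→Alpha, Std5→Gamma; Nexon's induced payoffs 13, 11, 5, 6, 6; outcome (Std1, Beta), payoffs (13, 14).
If Orbyt leads: Nexon's best replies are Alpha→Std2, Beta→Std4, Gamma→Std2; Orbyt's induced payoffs 12, 2, 5; outcome (Std2, Alpha), payoffs (11, 12).
Orbyt gets 12 moving first and 14 moving second, so Orbyt prefers to move second.

second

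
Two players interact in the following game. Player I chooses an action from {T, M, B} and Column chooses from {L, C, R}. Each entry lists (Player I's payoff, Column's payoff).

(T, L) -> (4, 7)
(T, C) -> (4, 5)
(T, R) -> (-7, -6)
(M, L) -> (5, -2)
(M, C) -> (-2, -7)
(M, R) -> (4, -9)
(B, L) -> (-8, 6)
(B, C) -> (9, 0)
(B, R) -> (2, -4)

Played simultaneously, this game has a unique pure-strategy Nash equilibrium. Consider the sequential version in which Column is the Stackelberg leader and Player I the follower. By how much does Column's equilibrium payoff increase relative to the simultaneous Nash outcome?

2

Solve by backward induction (Column leads).
- L: Player I compares 4, 5, -8 and picks M; Column would get -2.
- C: Player I compares 4, -2, 9 and picks B; Column would get 0.
- R: Player I compares -7, 4, 2 and picks M; Column would get -9.
Among -2, 0, -9, the best is 0 at C. Subgame-perfect outcome: (B, C) with payoffs (9, 0).
Under simultaneous play:
Player I's best replies: L→M; C→B; R→M.
Column's best replies: T→L; M→L; B→L.
Only (M, L) has each player best-responding; Nash payoffs (5, -2).
Column's commitment gain: 0 − -2 = 2.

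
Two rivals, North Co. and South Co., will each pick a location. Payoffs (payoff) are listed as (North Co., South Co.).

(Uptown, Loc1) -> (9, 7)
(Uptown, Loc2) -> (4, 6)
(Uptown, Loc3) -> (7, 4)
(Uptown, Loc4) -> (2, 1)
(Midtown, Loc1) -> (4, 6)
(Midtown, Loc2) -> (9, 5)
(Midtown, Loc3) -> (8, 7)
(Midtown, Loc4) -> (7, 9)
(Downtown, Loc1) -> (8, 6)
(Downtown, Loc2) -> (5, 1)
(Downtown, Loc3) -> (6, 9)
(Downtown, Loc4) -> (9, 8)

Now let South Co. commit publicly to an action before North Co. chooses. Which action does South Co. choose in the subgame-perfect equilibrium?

Loc4

Backward induction with South Co. moving first.
- Loc1 → North Co. plays Uptown (best of 9, 4, 8); South Co. gets 7.
- Loc2 → North Co. plays Midtown (best of 4, 9, 5); South Co. gets 5.
- Loc3 → North Co. plays Midtown (best of 7, 8, 6); South Co. gets 7.
- Loc4 → North Co. plays Downtown (best of 2, 7, 9); South Co. gets 8.
South Co.'s induced payoffs are 7, 5, 7, 8, so South Co. commits to Loc4. Subgame-perfect outcome: (Downtown, Loc4) with payoffs (9, 8).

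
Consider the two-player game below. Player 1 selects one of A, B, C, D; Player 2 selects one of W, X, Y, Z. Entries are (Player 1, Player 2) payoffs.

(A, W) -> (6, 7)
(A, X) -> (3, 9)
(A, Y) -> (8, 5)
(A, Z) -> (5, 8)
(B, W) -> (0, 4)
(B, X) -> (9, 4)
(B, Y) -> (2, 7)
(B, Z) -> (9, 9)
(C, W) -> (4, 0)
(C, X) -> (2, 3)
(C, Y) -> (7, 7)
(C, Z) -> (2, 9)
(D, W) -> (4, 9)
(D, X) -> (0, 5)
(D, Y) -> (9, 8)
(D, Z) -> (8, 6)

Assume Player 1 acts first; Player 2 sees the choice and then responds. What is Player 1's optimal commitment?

Player 2 best-responds to each possible Player 1 move:
- A → Player 2 plays X (best of 7, 9, 5, 8); Player 1 gets 3.
- B → Player 2 plays Z (best of 4, 4, 7, 9); Player 1 gets 9.
- C → Player 2 plays Z (best of 0, 3, 7, 9); Player 1 gets 2.
- D → Player 2 plays W (best of 9, 5, 8, 6); Player 1 gets 4.
Among 3, 9, 2, 4, the best is 9 at B. Subgame-perfect outcome: (B, Z) with payoffs (9, 9).

B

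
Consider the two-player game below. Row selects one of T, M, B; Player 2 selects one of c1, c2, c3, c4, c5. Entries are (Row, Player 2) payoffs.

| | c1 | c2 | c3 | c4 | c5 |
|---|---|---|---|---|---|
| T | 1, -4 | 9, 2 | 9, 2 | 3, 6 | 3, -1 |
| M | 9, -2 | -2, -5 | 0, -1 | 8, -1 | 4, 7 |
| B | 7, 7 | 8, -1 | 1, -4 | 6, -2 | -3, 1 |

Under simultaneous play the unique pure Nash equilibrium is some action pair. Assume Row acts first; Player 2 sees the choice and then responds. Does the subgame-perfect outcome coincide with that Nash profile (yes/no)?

Player 2 best-responds to each possible Row move:
- T: Player 2 compares -4, 2, 2, 6, -1 and picks c4; Row would get 3.
- M: Player 2 compares -2, -5, -1, -1, 7 and picks c5; Row would get 4.
- B: Player 2 compares 7, -1, -4, -2, 1 and picks c1; Row would get 7.
Maximizing over 3, 4, 7, Row chooses B. Subgame-perfect outcome: (B, c1) with payoffs (7, 7).
Under simultaneous play:
Row's best replies: c1→M; c2→T; c3→T; c4→M; c5→M.
Player 2's best replies: T→c4; M→c5; B→c1.
The unique mutual best reply is (M, c5), giving (4, 7).
Sequential outcome (B, c1) differs from the Nash profile (M, c5).

no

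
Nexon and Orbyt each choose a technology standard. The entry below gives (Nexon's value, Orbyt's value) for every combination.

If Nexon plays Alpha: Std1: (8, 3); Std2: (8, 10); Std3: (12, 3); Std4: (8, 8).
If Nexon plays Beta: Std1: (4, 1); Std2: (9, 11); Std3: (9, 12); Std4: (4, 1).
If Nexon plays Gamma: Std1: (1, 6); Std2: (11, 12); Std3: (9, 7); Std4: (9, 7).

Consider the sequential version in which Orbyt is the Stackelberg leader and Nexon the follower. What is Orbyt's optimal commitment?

Std2

Work backward from Nexon's decision.
- Std1: Nexon compares 8, 4, 1 and picks Alpha; Orbyt would get 3.
- Std2: Nexon compares 8, 9, 11 and picks Gamma; Orbyt would get 12.
- Std3: Nexon compares 12, 9, 9 and picks Alpha; Orbyt would get 3.
- Std4: Nexon compares 8, 4, 9 and picks Gamma; Orbyt would get 7.
Orbyt's induced payoffs are 3, 12, 3, 7, so Orbyt commits to Std2. Subgame-perfect outcome: (Gamma, Std2) with payoffs (11, 12).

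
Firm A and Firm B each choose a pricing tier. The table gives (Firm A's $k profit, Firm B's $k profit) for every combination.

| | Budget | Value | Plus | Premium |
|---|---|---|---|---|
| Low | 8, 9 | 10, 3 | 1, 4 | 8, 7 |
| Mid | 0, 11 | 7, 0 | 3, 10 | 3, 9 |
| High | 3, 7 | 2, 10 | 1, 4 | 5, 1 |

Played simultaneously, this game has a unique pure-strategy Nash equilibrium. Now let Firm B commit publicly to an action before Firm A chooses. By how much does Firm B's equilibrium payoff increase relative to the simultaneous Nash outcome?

Solve by backward induction (Firm B leads).
- Budget: Firm A compares 8, 0, 3 and picks Low; Firm B would get 9.
- Value: Firm A compares 10, 7, 2 and picks Low; Firm B would get 3.
- Plus: Firm A compares 1, 3, 1 and picks Mid; Firm B would get 10.
- Premium: Firm A compares 8, 3, 5 and picks Low; Firm B would get 7.
Maximizing over 9, 3, 10, 7, Firm B chooses Plus. Subgame-perfect outcome: (Mid, Plus) with payoffs (3, 10).
Under simultaneous play:
Firm A's best replies: Budget→Low; Value→Low; Plus→Mid; Premium→Low.
Firm B's best replies: Low→Budget; Mid→Budget; High→Value.
Only (Low, Budget) has each player best-responding; Nash payoffs (8, 9).
Firm B's commitment gain: 10 − 9 = 1.

1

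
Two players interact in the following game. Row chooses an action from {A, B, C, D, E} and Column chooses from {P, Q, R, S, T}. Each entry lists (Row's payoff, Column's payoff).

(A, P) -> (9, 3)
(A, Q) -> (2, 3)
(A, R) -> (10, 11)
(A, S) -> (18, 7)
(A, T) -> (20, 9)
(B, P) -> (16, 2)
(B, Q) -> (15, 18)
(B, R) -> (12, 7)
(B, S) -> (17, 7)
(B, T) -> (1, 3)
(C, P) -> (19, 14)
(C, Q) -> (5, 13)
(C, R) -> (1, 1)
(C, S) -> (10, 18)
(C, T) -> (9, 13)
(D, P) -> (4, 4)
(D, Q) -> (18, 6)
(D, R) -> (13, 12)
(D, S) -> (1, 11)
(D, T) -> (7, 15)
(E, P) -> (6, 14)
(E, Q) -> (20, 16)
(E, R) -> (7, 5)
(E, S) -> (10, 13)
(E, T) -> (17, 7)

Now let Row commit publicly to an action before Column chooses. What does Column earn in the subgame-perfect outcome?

Column best-responds to each possible Row move:
- A: Column compares 3, 3, 11, 7, 9 and picks R; Row would get 10.
- B: Column compares 2, 18, 7, 7, 3 and picks Q; Row would get 15.
- C: Column compares 14, 13, 1, 18, 13 and picks S; Row would get 10.
- D: Column compares 4, 6, 12, 11, 15 and picks T; Row would get 7.
- E: Column compares 14, 16, 5, 13, 7 and picks Q; Row would get 20.
Maximizing over 10, 15, 10, 7, 20, Row chooses E. Subgame-perfect outcome: (E, Q) with payoffs (20, 16).

16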